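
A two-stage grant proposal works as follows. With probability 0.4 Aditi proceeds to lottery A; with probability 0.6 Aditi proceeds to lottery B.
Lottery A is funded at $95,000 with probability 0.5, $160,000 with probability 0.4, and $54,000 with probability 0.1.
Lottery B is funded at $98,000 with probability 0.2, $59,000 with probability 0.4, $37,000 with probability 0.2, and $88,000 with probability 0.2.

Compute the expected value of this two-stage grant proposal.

$87,680

EV(A) = 0.5 × 95000 + 0.4 × 160000 + 0.1 × 54000 = 47500 + 64000 + 5400 = 116900
EV(B) = 0.2 × 98000 + 0.4 × 59000 + 0.2 × 37000 + 0.2 × 88000 = 19600 + 23600 + 7400 + 17600 = 68200
Overall = 0.4 × 116900 + 0.6 × 68200 = 46760 + 40920 = 87680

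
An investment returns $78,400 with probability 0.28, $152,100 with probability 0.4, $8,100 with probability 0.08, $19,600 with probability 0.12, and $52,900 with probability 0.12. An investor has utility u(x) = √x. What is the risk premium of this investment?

$10,344

E[u] = 0.28·√78400 + 0.4·√152100 + 0.08·√8100 + 0.12·√19600 + 0.12·√52900 = 0.28·280 + 0.4·390 + 0.08·90 + 0.12·140 + 0.12·230 = 286
CE = (286)² = 81796
Risk premium = EV − CE = 92140 − 81796 = 10344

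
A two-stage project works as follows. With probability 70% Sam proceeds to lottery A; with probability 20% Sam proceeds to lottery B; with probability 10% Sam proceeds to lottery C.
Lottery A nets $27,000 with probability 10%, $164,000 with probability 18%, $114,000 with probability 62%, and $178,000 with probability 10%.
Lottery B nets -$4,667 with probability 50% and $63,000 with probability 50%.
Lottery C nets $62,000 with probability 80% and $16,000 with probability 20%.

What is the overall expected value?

$95,603.30

EV(A) = 0.1 × 27000 + 0.18 × 164000 + 0.62 × 114000 + 0.1 × 178000 = 2700 + 29520 + 70680 + 17800 = 120700
EV(B) = 0.5 × (-4667) + 0.5 × 63000 = -2333.5 + 31500 = 29166.5
EV(C) = 0.8 × 62000 + 0.2 × 16000 = 49600 + 3200 = 52800
Overall = 0.7 × 120700 + 0.2 × 29166.5 + 0.1 × 52800 = 84490 + 5833.3 + 5280 = 95603.3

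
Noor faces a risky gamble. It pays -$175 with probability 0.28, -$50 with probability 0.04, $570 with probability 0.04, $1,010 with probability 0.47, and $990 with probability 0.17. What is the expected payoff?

$614.80

EV = 0.28 × (-175) + 0.04 × (-50) + 0.04 × 570 + 0.47 × 1010 + 0.17 × 990 = -49 − 2 + 22.8 + 474.7 + 168.3 = 614.8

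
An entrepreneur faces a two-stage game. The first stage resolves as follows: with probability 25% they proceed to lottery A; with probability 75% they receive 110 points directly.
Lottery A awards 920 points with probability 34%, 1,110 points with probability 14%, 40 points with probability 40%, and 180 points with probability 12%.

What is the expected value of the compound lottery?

EV(A) = 0.34 × 920 + 0.14 × 1110 + 0.4 × 40 + 0.12 × 180 = 312.8 + 155.4 + 16 + 21.6 = 505.8
Branch B: 110 (certain)
Overall = 0.25 × 505.8 + 0.75 × 110 = 126.45 + 82.5 = 208.95

208.95 points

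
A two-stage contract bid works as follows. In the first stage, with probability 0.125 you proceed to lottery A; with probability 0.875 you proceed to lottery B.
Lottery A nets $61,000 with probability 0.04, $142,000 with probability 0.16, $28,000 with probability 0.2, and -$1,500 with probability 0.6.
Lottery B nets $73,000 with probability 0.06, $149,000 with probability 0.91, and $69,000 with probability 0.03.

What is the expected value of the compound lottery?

$128,017.50

EV(A) = 0.04 × 61000 + 0.16 × 142000 + 0.2 × 28000 + 0.6 × (-1500) = 2440 + 22720 + 5600 − 900 = 29860
EV(B) = 0.06 × 73000 + 0.91 × 149000 + 0.03 × 69000 = 4380 + 135590 + 2070 = 142040
Overall = 0.125 × 29860 + 0.875 × 142040 = 3732.5 + 124285 = 128017.5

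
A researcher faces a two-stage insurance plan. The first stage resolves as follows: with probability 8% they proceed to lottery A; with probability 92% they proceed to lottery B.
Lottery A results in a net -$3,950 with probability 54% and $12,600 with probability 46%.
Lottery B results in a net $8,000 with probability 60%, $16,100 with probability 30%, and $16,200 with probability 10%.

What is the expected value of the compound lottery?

EV(A) = 0.54 × (-3950) + 0.46 × 12600 = -2133 + 5796 = 3663
EV(B) = 0.6 × 8000 + 0.3 × 16100 + 0.1 × 16200 = 4800 + 4830 + 1620 = 11250
Overall = 0.08 × 3663 + 0.92 × 11250 = 293.04 + 10350 = 10643.04

$10,643.04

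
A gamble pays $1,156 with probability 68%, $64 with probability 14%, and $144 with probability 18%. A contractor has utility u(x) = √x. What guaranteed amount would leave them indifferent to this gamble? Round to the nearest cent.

E[u] = 0.68·√1156 + 0.14·√64 + 0.18·√144 = 0.68·34 + 0.14·8 + 0.18·12 = 26.4
CE = (26.4)² = 696.96

$696.96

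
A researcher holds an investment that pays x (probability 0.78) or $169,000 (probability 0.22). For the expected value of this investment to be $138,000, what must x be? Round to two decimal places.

x = $129,256.41

0.78·x + 0.22·169000 = 138000
0.78·x = 138000 − 37180 = 100820
x = 100820 / 0.78 = 129256.4103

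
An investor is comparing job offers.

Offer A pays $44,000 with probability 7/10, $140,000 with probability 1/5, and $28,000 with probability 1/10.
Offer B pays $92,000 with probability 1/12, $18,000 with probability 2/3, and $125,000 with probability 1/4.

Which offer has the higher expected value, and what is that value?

Offer A ($61,600)

Offer A = 7/10 × 44000 + 1/5 × 140000 + 1/10 × 28000 = 30800 + 28000 + 2800 = 61600
Offer B = 1/12 × 92000 + 2/3 × 18000 + 1/4 × 125000 = 7666.6667 + 12000 + 31250 = 50916.6667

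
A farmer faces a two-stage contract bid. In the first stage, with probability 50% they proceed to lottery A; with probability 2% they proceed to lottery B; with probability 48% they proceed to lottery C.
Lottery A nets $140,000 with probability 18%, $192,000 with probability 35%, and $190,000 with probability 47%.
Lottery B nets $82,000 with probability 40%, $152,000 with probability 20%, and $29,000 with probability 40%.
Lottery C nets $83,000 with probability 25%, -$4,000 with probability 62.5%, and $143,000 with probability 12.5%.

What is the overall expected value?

$109,686

EV(A) = 0.18 × 140000 + 0.35 × 192000 + 0.47 × 190000 = 25200 + 67200 + 89300 = 181700
EV(B) = 0.4 × 82000 + 0.2 × 152000 + 0.4 × 29000 = 32800 + 30400 + 11600 = 74800
EV(C) = 0.25 × 83000 + 0.625 × (-4000) + 0.125 × 143000 = 20750 − 2500 + 17875 = 36125
Overall = 0.5 × 181700 + 0.02 × 74800 + 0.48 × 36125 = 90850 + 1496 + 17340 = 109686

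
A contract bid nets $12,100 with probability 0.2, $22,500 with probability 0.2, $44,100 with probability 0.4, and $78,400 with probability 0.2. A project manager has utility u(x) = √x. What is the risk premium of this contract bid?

E[u] = 0.2·√12100 + 0.2·√22500 + 0.4·√44100 + 0.2·√78400 = 0.2·110 + 0.2·150 + 0.4·210 + 0.2·280 = 192
CE = (192)² = 36864
Risk premium = EV − CE = 40240 − 36864 = 3376

$3,376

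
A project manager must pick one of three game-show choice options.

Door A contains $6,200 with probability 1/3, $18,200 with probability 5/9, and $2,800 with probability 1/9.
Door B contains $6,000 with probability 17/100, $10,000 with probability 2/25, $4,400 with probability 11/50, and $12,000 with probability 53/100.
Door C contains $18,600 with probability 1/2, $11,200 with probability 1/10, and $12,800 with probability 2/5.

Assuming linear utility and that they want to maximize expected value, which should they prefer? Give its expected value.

Door A = 1/3 × 6200 + 5/9 × 18200 + 1/9 × 2800 = 2066.6667 + 10111.1111 + 311.1111 = 12488.8889
Door B = 17/100 × 6000 + 2/25 × 10000 + 11/50 × 4400 + 53/100 × 12000 = 1020 + 800 + 968 + 6360 = 9148
Door C = 1/2 × 18600 + 1/10 × 11200 + 2/5 × 12800 = 9300 + 1120 + 5120 = 15540

Door C ($15,540)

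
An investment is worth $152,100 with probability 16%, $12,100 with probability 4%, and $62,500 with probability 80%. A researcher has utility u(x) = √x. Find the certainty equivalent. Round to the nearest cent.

$71,182.24

E[u] = 0.16·√152100 + 0.04·√12100 + 0.8·√62500 = 0.16·390 + 0.04·110 + 0.8·250 = 266.8
CE = (266.8)² = 71182.24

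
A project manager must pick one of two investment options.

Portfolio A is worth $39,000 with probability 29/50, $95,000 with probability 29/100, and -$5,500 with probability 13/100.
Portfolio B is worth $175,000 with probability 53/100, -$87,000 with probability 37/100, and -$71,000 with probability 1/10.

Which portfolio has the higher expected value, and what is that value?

Portfolio A = 29/50 × 39000 + 29/100 × 95000 + 13/100 × (-5500) = 22620 + 27550 − 715 = 49455
Portfolio B = 53/100 × 175000 + 37/100 × (-87000) + 1/10 × (-71000) = 92750 − 32190 − 7100 = 53460

Portfolio B ($53,460)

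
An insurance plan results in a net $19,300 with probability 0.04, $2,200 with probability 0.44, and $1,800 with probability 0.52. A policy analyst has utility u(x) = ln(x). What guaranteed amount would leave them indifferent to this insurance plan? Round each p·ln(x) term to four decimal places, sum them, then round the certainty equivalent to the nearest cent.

E[u] = 0.04·ln(19300) + 0.44·ln(2200) + 0.52·ln(1800) = 0.3947 + 3.3863 + 3.8977 = 7.6787
CE = e^7.6787 ≈ 2161.81

$2,161.81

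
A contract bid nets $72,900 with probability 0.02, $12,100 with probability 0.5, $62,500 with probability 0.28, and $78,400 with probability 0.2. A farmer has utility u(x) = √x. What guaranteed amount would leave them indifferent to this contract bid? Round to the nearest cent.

E[u] = 0.02·√72900 + 0.5·√12100 + 0.28·√62500 + 0.2·√78400 = 0.02·270 + 0.5·110 + 0.28·250 + 0.2·280 = 186.4
CE = (186.4)² = 34744.96

$34,744.96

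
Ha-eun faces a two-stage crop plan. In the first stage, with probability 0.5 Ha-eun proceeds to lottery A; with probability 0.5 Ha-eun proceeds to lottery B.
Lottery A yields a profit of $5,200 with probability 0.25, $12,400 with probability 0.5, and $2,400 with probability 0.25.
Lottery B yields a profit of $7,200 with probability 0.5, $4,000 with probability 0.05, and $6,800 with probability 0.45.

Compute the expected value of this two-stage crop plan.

EV(A) = 0.25 × 5200 + 0.5 × 12400 + 0.25 × 2400 = 1300 + 6200 + 600 = 8100
EV(B) = 0.5 × 7200 + 0.05 × 4000 + 0.45 × 6800 = 3600 + 200 + 3060 = 6860
Overall = 0.5 × 8100 + 0.5 × 6860 = 4050 + 3430 = 7480

$7,480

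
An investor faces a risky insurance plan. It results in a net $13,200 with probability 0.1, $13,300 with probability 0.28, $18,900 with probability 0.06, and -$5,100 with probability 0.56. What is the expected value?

EV = 0.1 × 13200 + 0.28 × 13300 + 0.06 × 18900 + 0.56 × (-5100) = 1320 + 3724 + 1134 − 2856 = 3322

$3,322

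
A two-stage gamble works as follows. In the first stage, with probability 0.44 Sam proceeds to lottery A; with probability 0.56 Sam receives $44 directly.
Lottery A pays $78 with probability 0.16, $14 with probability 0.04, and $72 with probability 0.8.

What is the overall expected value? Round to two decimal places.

$55.72

EV(A) = 0.16 × 78 + 0.04 × 14 + 0.8 × 72 = 12.48 + 0.56 + 57.6 = 70.64
Branch B: 44 (certain)
Overall = 0.44 × 70.64 + 0.56 × 44 = 31.0816 + 24.64 = 55.7216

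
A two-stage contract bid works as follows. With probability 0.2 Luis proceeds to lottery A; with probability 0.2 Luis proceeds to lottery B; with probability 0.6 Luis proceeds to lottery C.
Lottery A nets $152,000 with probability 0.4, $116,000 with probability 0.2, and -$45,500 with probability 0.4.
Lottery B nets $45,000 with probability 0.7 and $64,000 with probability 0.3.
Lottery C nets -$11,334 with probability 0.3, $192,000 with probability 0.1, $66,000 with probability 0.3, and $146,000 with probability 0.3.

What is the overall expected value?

$70,939.88

EV(A) = 0.4 × 152000 + 0.2 × 116000 + 0.4 × (-45500) = 60800 + 23200 − 18200 = 65800
EV(B) = 0.7 × 45000 + 0.3 × 64000 = 31500 + 19200 = 50700
EV(C) = 0.3 × (-11334) + 0.1 × 192000 + 0.3 × 66000 + 0.3 × 146000 = -3400.2 + 19200 + 19800 + 43800 = 79399.8
Overall = 0.2 × 65800 + 0.2 × 50700 + 0.6 × 79399.8 = 13160 + 10140 + 47639.88 = 70939.88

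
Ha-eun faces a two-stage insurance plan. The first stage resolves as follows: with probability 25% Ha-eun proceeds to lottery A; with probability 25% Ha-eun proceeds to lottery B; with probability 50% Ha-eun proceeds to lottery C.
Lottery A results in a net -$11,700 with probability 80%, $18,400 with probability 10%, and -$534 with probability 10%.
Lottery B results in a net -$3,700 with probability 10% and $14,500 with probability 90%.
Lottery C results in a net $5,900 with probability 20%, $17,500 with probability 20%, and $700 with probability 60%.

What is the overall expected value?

$3,826.65

EV(A) = 0.8 × (-11700) + 0.1 × 18400 + 0.1 × (-534) = -9360 + 1840 − 53.4 = -7573.4
EV(B) = 0.1 × (-3700) + 0.9 × 14500 = -370 + 13050 = 12680
EV(C) = 0.2 × 5900 + 0.2 × 17500 + 0.6 × 700 = 1180 + 3500 + 420 = 5100
Overall = 0.25 × (-7573.4) + 0.25 × 12680 + 0.5 × 5100 = -1893.35 + 3170 + 2550 = 3826.65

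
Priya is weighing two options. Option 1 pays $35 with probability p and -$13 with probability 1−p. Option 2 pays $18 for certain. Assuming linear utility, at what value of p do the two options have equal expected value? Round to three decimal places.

p = 0.646

p·35 + (1−p)·(-13) = 18
48p − 13 = 18
p = (18 + 13) / 48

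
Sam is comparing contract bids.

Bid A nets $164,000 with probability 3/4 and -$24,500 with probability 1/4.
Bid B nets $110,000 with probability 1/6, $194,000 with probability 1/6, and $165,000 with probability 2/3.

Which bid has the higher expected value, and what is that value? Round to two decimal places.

Bid B ($160,666.67)

Bid A = 3/4 × 164000 + 1/4 × (-24500) = 123000 − 6125 = 116875
Bid B = 1/6 × 110000 + 1/6 × 194000 + 2/3 × 165000 = 18333.3333 + 32333.3333 + 110000 = 160666.6667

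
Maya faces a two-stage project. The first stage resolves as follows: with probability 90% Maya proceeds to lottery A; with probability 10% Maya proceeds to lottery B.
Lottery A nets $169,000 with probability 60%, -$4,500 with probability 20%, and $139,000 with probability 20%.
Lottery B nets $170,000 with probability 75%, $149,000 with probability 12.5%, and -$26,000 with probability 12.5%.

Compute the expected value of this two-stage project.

$129,757.50

EV(A) = 0.6 × 169000 + 0.2 × (-4500) + 0.2 × 139000 = 101400 − 900 + 27800 = 128300
EV(B) = 0.75 × 170000 + 0.125 × 149000 + 0.125 × (-26000) = 127500 + 18625 − 3250 = 142875
Overall = 0.9 × 128300 + 0.1 × 142875 = 115470 + 14287.5 = 129757.5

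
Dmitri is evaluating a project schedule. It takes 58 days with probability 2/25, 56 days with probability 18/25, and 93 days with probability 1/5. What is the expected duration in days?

63.56 days

EV = 2/25 × 58 + 18/25 × 56 + 1/5 × 93 = 4.64 + 40.32 + 18.6 = 63.56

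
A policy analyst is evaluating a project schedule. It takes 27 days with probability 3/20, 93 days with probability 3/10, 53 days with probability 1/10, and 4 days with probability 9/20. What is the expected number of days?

EV = 3/20 × 27 + 3/10 × 93 + 1/10 × 53 + 9/20 × 4 = 4.05 + 27.9 + 5.3 + 1.8 = 39.05

39.05 days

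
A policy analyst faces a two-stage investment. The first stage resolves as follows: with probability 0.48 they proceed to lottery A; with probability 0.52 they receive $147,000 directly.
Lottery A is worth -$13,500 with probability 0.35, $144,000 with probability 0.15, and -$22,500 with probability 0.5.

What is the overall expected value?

$79,140

EV(A) = 0.35 × (-13500) + 0.15 × 144000 + 0.5 × (-22500) = -4725 + 21600 − 11250 = 5625
Branch B: 147000 (certain)
Overall = 0.48 × 5625 + 0.52 × 147000 = 2700 + 76440 = 79140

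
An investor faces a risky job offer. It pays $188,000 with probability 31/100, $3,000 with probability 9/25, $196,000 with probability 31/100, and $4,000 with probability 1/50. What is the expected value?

$120,200

EV = 31/100 × 188000 + 9/25 × 3000 + 31/100 × 196000 + 1/50 × 4000 = 58280 + 1080 + 60760 + 80 = 120200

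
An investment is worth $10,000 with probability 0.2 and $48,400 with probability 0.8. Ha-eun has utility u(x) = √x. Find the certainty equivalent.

$38,416

E[u] = 0.2·√10000 + 0.8·√48400 = 0.2·100 + 0.8·220 = 196
CE = (196)² = 38416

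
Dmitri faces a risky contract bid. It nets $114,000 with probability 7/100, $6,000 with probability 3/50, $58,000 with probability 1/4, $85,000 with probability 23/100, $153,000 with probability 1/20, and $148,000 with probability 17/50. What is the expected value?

EV = 7/100 × 114000 + 3/50 × 6000 + 1/4 × 58000 + 23/100 × 85000 + 1/20 × 153000 + 17/50 × 148000 = 7980 + 360 + 14500 + 19550 + 7650 + 50320 = 100360

$100,360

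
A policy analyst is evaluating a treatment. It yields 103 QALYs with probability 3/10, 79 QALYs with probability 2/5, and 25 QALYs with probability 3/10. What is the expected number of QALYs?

70 QALYs

EV = 3/10 × 103 + 2/5 × 79 + 3/10 × 25 = 30.9 + 31.6 + 7.5 = 70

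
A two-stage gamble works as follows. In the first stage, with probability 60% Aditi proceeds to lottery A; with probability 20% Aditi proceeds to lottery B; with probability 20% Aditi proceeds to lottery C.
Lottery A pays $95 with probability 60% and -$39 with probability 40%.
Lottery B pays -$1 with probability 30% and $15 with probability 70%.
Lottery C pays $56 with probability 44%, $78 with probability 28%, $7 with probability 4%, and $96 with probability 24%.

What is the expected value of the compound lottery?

$40.84

EV(A) = 0.6 × 95 + 0.4 × (-39) = 57 − 15.6 = 41.4
EV(B) = 0.3 × (-1) + 0.7 × 15 = -0.3 + 10.5 = 10.2
EV(C) = 0.44 × 56 + 0.28 × 78 + 0.04 × 7 + 0.24 × 96 = 24.64 + 21.84 + 0.28 + 23.04 = 69.8
Overall = 0.6 × 41.4 + 0.2 × 10.2 + 0.2 × 69.8 = 24.84 + 2.04 + 13.96 = 40.84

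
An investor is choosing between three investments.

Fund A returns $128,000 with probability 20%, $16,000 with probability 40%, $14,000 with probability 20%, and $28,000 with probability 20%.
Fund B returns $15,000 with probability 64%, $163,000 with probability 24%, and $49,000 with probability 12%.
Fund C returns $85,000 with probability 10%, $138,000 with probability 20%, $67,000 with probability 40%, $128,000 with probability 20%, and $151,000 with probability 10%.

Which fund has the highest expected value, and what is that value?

Fund C ($103,600)

Fund A = 0.2 × 128000 + 0.4 × 16000 + 0.2 × 14000 + 0.2 × 28000 = 25600 + 6400 + 2800 + 5600 = 40400
Fund B = 0.64 × 15000 + 0.24 × 163000 + 0.12 × 49000 = 9600 + 39120 + 5880 = 54600
Fund C = 0.1 × 85000 + 0.2 × 138000 + 0.4 × 67000 + 0.2 × 128000 + 0.1 × 151000 = 8500 + 27600 + 26800 + 25600 + 15100 = 103600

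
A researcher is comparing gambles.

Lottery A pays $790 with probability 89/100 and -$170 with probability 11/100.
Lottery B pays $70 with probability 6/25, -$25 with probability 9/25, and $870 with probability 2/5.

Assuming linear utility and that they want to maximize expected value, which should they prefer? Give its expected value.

Lottery A = 89/100 × 790 + 11/100 × (-170) = 703.1 − 18.7 = 684.4
Lottery B = 6/25 × 70 + 9/25 × (-25) + 2/5 × 870 = 16.8 − 9 + 348 = 355.8

Lottery A ($684.40)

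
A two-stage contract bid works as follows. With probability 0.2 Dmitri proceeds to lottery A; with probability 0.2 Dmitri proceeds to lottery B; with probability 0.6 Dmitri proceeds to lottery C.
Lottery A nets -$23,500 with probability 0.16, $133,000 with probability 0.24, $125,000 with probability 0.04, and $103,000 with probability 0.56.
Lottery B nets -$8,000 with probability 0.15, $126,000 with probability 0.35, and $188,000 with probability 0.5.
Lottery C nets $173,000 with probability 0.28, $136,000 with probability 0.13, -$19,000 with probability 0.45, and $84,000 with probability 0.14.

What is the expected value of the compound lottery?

EV(A) = 0.16 × (-23500) + 0.24 × 133000 + 0.04 × 125000 + 0.56 × 103000 = -3760 + 31920 + 5000 + 57680 = 90840
EV(B) = 0.15 × (-8000) + 0.35 × 126000 + 0.5 × 188000 = -1200 + 44100 + 94000 = 136900
EV(C) = 0.28 × 173000 + 0.13 × 136000 + 0.45 × (-19000) + 0.14 × 84000 = 48440 + 17680 − 8550 + 11760 = 69330
Overall = 0.2 × 90840 + 0.2 × 136900 + 0.6 × 69330 = 18168 + 27380 + 41598 = 87146

$87,146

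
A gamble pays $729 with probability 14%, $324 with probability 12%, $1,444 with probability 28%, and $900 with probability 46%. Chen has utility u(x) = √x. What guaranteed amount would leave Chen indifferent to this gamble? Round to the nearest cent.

$922.94

E[u] = 0.14·√729 + 0.12·√324 + 0.28·√1444 + 0.46·√900 = 0.14·27 + 0.12·18 + 0.28·38 + 0.46·30 = 30.38
CE = (30.38)² = 922.9444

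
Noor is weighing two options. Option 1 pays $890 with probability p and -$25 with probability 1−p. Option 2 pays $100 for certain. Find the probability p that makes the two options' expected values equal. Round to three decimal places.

p = 0.137

p·890 + (1−p)·(-25) = 100
915p − 25 = 100
p = (100 + 25) / 915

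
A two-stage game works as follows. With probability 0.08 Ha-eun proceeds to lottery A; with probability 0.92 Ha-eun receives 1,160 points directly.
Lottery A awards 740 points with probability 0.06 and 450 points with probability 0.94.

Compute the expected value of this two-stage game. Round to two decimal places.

EV(A) = 0.06 × 740 + 0.94 × 450 = 44.4 + 423 = 467.4
Branch B: 1160 (certain)
Overall = 0.08 × 467.4 + 0.92 × 1160 = 37.392 + 1067.2 = 1104.592

1104.59 points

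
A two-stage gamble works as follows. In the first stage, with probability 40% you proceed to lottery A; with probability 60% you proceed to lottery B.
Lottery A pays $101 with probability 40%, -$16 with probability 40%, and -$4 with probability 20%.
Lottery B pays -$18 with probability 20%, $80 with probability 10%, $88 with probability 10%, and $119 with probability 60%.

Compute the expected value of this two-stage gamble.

$64.04

EV(A) = 0.4 × 101 + 0.4 × (-16) + 0.2 × (-4) = 40.4 − 6.4 − 0.8 = 33.2
EV(B) = 0.2 × (-18) + 0.1 × 80 + 0.1 × 88 + 0.6 × 119 = -3.6 + 8 + 8.8 + 71.4 = 84.6
Overall = 0.4 × 33.2 + 0.6 × 84.6 = 13.28 + 50.76 = 64.04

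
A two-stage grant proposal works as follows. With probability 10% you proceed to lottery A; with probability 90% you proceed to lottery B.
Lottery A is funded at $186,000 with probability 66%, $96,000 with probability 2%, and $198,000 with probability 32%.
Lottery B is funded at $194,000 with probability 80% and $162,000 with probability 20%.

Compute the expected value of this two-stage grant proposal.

EV(A) = 0.66 × 186000 + 0.02 × 96000 + 0.32 × 198000 = 122760 + 1920 + 63360 = 188040
EV(B) = 0.8 × 194000 + 0.2 × 162000 = 155200 + 32400 = 187600
Overall = 0.1 × 188040 + 0.9 × 187600 = 18804 + 168840 = 187644

$187,644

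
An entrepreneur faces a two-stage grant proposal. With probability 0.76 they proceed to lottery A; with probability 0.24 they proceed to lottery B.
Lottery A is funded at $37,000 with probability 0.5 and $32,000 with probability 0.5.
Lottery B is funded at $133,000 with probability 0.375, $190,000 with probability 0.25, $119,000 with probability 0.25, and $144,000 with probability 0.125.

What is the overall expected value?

EV(A) = 0.5 × 37000 + 0.5 × 32000 = 18500 + 16000 = 34500
EV(B) = 0.375 × 133000 + 0.25 × 190000 + 0.25 × 119000 + 0.125 × 144000 = 49875 + 47500 + 29750 + 18000 = 145125
Overall = 0.76 × 34500 + 0.24 × 145125 = 26220 + 34830 = 61050

$61,050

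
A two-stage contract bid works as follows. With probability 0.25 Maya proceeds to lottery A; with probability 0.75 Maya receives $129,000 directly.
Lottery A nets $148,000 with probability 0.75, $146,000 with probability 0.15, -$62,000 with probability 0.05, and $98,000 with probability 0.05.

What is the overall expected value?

EV(A) = 0.75 × 148000 + 0.15 × 146000 + 0.05 × (-62000) + 0.05 × 98000 = 111000 + 21900 − 3100 + 4900 = 134700
Branch B: 129000 (certain)
Overall = 0.25 × 134700 + 0.75 × 129000 = 33675 + 96750 = 130425

$130,425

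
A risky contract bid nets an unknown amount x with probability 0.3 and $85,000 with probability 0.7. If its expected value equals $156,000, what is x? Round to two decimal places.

x = $321,666.67

0.3·x + 0.7·85000 = 156000
0.3·x = 156000 − 59500 = 96500
x = 96500 / 0.3 = 321666.6667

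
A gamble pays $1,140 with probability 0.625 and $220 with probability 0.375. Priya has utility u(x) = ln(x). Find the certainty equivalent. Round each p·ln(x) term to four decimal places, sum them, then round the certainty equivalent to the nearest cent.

E[u] = 0.625·ln(1140) + 0.375·ln(220) = 4.3992 + 2.0226 = 6.4218
CE = e^6.4218 ≈ 615.11

$615.11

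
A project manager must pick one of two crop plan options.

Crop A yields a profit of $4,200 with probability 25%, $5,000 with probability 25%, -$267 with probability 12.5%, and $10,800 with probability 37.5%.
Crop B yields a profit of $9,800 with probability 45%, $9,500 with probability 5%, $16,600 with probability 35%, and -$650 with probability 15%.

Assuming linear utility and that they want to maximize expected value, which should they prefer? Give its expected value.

Crop B ($10,597.50)

Crop A = 0.25 × 4200 + 0.25 × 5000 + 0.125 × (-267) + 0.375 × 10800 = 1050 + 1250 − 33.375 + 4050 = 6316.625
Crop B = 0.45 × 9800 + 0.05 × 9500 + 0.35 × 16600 + 0.15 × (-650) = 4410 + 475 + 5810 − 97.5 = 10597.5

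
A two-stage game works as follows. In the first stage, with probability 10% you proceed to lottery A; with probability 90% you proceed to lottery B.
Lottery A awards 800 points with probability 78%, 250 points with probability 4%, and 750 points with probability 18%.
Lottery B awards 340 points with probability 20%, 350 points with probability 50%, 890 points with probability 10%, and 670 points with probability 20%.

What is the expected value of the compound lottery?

EV(A) = 0.78 × 800 + 0.04 × 250 + 0.18 × 750 = 624 + 10 + 135 = 769
EV(B) = 0.2 × 340 + 0.5 × 350 + 0.1 × 890 + 0.2 × 670 = 68 + 175 + 89 + 134 = 466
Overall = 0.1 × 769 + 0.9 × 466 = 76.9 + 419.4 = 496.3

496.3 points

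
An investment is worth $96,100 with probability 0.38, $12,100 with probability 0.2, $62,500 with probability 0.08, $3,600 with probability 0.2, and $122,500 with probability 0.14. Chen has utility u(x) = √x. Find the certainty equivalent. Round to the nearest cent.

E[u] = 0.38·√96100 + 0.2·√12100 + 0.08·√62500 + 0.2·√3600 + 0.14·√122500 = 0.38·310 + 0.2·110 + 0.08·250 + 0.2·60 + 0.14·350 = 220.8
CE = (220.8)² = 48752.64

$48,752.64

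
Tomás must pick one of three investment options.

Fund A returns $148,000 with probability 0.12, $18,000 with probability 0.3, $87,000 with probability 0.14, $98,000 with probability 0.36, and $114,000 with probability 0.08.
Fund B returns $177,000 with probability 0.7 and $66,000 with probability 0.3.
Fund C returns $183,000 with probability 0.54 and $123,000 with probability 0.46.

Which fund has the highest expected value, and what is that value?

Fund C ($155,400)

Fund A = 0.12 × 148000 + 0.3 × 18000 + 0.14 × 87000 + 0.36 × 98000 + 0.08 × 114000 = 17760 + 5400 + 12180 + 35280 + 9120 = 79740
Fund B = 0.7 × 177000 + 0.3 × 66000 = 123900 + 19800 = 143700
Fund C = 0.54 × 183000 + 0.46 × 123000 = 98820 + 56580 = 155400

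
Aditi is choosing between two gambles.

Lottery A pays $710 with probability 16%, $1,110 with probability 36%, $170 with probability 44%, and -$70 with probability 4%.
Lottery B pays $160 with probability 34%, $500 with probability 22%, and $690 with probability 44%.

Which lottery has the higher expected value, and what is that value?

Lottery A = 0.16 × 710 + 0.36 × 1110 + 0.44 × 170 + 0.04 × (-70) = 113.6 + 399.6 + 74.8 − 2.8 = 585.2
Lottery B = 0.34 × 160 + 0.22 × 500 + 0.44 × 690 = 54.4 + 110 + 303.6 = 468

Lottery A ($585.20)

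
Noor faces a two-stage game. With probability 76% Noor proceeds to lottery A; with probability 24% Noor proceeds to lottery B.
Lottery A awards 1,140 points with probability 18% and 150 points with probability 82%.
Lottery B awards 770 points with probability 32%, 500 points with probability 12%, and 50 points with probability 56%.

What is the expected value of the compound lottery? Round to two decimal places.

EV(A) = 0.18 × 1140 + 0.82 × 150 = 205.2 + 123 = 328.2
EV(B) = 0.32 × 770 + 0.12 × 500 + 0.56 × 50 = 246.4 + 60 + 28 = 334.4
Overall = 0.76 × 328.2 + 0.24 × 334.4 = 249.432 + 80.256 = 329.688

329.69 points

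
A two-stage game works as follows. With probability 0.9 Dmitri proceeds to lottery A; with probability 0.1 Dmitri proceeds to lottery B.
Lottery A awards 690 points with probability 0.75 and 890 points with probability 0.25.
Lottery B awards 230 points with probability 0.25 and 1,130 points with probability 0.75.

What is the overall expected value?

EV(A) = 0.75 × 690 + 0.25 × 890 = 517.5 + 222.5 = 740
EV(B) = 0.25 × 230 + 0.75 × 1130 = 57.5 + 847.5 = 905
Overall = 0.9 × 740 + 0.1 × 905 = 666 + 90.5 = 756.5

756.5 points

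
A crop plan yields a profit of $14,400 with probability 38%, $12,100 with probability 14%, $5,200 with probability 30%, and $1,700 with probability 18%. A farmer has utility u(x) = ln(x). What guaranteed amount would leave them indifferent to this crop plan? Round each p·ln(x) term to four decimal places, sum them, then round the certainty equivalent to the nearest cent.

$7,047.30

E[u] = 0.38·ln(14400) + 0.14·ln(12100) + 0.3·ln(5200) + 0.18·ln(1700) = 3.6385 + 1.3161 + 2.5669 + 1.3389 = 8.8604
CE = e^8.8604 ≈ 7047.30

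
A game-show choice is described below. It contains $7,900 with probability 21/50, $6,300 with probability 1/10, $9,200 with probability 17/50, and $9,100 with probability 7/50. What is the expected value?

EV = 21/50 × 7900 + 1/10 × 6300 + 17/50 × 9200 + 7/50 × 9100 = 3318 + 630 + 3128 + 1274 = 8350

$8,350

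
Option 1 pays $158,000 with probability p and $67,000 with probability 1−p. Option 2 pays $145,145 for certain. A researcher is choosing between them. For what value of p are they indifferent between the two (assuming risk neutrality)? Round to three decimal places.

p·158000 + (1−p)·67000 = 145145
91000p + 67000 = 145145
p = (145145 − 67000) / 91000

p = 0.859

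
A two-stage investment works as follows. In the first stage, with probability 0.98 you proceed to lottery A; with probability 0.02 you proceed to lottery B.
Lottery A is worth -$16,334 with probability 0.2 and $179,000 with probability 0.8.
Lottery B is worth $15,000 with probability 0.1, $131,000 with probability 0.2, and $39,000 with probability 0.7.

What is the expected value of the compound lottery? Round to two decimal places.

EV(A) = 0.2 × (-16334) + 0.8 × 179000 = -3266.8 + 143200 = 139933.2
EV(B) = 0.1 × 15000 + 0.2 × 131000 + 0.7 × 39000 = 1500 + 26200 + 27300 = 55000
Overall = 0.98 × 139933.2 + 0.02 × 55000 = 137134.536 + 1100 = 138234.536

$138,234.54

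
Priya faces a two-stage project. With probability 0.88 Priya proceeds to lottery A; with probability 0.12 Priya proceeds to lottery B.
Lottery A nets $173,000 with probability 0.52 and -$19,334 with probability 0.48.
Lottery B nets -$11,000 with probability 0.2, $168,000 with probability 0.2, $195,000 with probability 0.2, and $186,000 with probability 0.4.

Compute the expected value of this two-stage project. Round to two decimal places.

EV(A) = 0.52 × 173000 + 0.48 × (-19334) = 89960 − 9280.32 = 80679.68
EV(B) = 0.2 × (-11000) + 0.2 × 168000 + 0.2 × 195000 + 0.4 × 186000 = -2200 + 33600 + 39000 + 74400 = 144800
Overall = 0.88 × 80679.68 + 0.12 × 144800 = 70998.1184 + 17376 = 88374.1184

$88,374.12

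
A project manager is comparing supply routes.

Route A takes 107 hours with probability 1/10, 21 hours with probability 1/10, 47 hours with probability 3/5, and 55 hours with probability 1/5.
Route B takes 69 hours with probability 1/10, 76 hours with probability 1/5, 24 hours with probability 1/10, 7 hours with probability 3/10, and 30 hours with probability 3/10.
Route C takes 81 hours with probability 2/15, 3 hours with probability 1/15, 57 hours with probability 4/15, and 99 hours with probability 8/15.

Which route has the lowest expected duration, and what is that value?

Route B (35.6 hours)

Route A = 1/10 × 107 + 1/10 × 21 + 3/5 × 47 + 1/5 × 55 = 10.7 + 2.1 + 28.2 + 11 = 52
Route B = 1/10 × 69 + 1/5 × 76 + 1/10 × 24 + 3/10 × 7 + 3/10 × 30 = 6.9 + 15.2 + 2.4 + 2.1 + 9 = 35.6
Route C = 2/15 × 81 + 1/15 × 3 + 4/15 × 57 + 8/15 × 99 = 10.8 + 0.2 + 15.2 + 52.8 = 79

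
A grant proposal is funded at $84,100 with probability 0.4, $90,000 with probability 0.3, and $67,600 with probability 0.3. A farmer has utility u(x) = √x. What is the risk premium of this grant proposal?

E[u] = 0.4·√84100 + 0.3·√90000 + 0.3·√67600 = 0.4·290 + 0.3·300 + 0.3·260 = 284
CE = (284)² = 80656
Risk premium = EV − CE = 80920 − 80656 = 264

$264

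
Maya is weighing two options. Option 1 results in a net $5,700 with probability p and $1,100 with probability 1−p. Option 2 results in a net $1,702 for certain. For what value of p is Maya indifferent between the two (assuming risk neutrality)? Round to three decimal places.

p = 0.131

p·5700 + (1−p)·1100 = 1702
4600p + 1100 = 1702
p = (1702 − 1100) / 4600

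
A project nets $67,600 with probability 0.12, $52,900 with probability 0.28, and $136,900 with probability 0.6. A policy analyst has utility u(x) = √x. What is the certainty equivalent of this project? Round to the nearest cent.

$100,869.76

E[u] = 0.12·√67600 + 0.28·√52900 + 0.6·√136900 = 0.12·260 + 0.28·230 + 0.6·370 = 317.6
CE = (317.6)² = 100869.76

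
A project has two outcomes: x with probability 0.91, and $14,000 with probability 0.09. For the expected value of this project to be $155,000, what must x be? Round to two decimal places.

x = $168,945.05

0.91·x + 0.09·14000 = 155000
0.91·x = 155000 − 1260 = 153740
x = 153740 / 0.91 = 168945.0549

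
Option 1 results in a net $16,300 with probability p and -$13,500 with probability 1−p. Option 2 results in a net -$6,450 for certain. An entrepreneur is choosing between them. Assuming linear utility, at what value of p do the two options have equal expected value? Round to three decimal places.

p·16300 + (1−p)·(-13500) = -6450
29800p − 13500 = -6450
p = (-6450 + 13500) / 29800

p = 0.237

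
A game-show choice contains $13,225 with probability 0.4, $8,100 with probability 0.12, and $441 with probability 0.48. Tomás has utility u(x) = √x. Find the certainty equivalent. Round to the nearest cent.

$4,472.93

E[u] = 0.4·√13225 + 0.12·√8100 + 0.48·√441 = 0.4·115 + 0.12·90 + 0.48·21 = 66.88
CE = (66.88)² = 4472.9344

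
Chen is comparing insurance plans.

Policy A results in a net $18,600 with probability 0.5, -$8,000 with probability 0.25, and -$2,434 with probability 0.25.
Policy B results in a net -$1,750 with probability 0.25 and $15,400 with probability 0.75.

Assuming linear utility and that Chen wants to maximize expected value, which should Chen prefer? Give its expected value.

Policy A = 0.5 × 18600 + 0.25 × (-8000) + 0.25 × (-2434) = 9300 − 2000 − 608.5 = 6691.5
Policy B = 0.25 × (-1750) + 0.75 × 15400 = -437.5 + 11550 = 11112.5

Policy B ($11,112.50)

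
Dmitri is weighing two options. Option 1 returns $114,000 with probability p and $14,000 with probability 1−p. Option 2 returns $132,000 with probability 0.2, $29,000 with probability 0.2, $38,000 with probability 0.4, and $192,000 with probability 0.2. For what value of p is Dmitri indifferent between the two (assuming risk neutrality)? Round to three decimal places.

p = 0.718

EV(Option 2) = 0.2 × 132000 + 0.2 × 29000 + 0.4 × 38000 + 0.2 × 192000 = 26400 + 5800 + 15200 + 38400 = 85800
p·114000 + (1−p)·14000 = 85800
100000p + 14000 = 85800
p = (85800 − 14000) / 100000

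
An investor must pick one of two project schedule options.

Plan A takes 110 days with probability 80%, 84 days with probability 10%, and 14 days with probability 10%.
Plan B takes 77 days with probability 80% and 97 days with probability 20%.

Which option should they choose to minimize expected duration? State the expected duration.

Plan B (81 days)

Plan A = 0.8 × 110 + 0.1 × 84 + 0.1 × 14 = 88 + 8.4 + 1.4 = 97.8
Plan B = 0.8 × 77 + 0.2 × 97 = 61.6 + 19.4 = 81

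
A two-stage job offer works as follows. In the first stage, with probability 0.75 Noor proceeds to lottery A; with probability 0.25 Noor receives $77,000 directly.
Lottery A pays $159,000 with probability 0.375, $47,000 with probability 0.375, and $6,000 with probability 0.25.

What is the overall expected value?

EV(A) = 0.375 × 159000 + 0.375 × 47000 + 0.25 × 6000 = 59625 + 17625 + 1500 = 78750
Branch B: 77000 (certain)
Overall = 0.75 × 78750 + 0.25 × 77000 = 59062.5 + 19250 = 78312.5

$78,312.50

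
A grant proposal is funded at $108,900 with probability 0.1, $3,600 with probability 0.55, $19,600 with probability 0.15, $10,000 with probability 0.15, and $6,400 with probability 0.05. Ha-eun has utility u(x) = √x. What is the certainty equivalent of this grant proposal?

E[u] = 0.1·√108900 + 0.55·√3600 + 0.15·√19600 + 0.15·√10000 + 0.05·√6400 = 0.1·330 + 0.55·60 + 0.15·140 + 0.15·100 + 0.05·80 = 106
CE = (106)² = 11236

$11,236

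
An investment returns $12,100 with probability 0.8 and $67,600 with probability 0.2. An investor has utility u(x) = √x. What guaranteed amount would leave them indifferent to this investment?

E[u] = 0.8·√12100 + 0.2·√67600 = 0.8·110 + 0.2·260 = 140
CE = (140)² = 19600

$19,600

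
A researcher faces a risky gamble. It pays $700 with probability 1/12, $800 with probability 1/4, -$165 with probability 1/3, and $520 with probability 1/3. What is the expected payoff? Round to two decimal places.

EV = 1/12 × 700 + 1/4 × 800 + 1/3 × (-165) + 1/3 × 520 = 58.3333 + 200 − 55 + 173.3333 = 376.6667

$376.67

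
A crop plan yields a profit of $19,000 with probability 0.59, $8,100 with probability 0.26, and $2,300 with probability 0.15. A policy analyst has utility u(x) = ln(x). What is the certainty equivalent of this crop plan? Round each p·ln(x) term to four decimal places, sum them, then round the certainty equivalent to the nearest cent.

E[u] = 0.59·ln(19000) + 0.26·ln(8100) + 0.15·ln(2300) = 5.8128 + 2.3399 + 1.1611 = 9.3138
CE = e^9.3138 ≈ 11090.01

$11,090.01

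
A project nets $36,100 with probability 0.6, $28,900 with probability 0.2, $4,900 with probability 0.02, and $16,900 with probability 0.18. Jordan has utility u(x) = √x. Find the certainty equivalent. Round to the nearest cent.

E[u] = 0.6·√36100 + 0.2·√28900 + 0.02·√4900 + 0.18·√16900 = 0.6·190 + 0.2·170 + 0.02·70 + 0.18·130 = 172.8
CE = (172.8)² = 29859.84

$29,859.84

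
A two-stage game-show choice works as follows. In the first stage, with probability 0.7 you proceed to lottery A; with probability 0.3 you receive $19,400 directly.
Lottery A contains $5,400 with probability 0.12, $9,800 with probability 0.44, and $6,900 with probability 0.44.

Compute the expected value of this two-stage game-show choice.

EV(A) = 0.12 × 5400 + 0.44 × 9800 + 0.44 × 6900 = 648 + 4312 + 3036 = 7996
Branch B: 19400 (certain)
Overall = 0.7 × 7996 + 0.3 × 19400 = 5597.2 + 5820 = 11417.2

$11,417.20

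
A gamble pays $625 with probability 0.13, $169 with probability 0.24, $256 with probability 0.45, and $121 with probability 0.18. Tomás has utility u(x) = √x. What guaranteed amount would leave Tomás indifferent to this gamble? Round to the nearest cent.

$241.80

E[u] = 0.13·√625 + 0.24·√169 + 0.45·√256 + 0.18·√121 = 0.13·25 + 0.24·13 + 0.45·16 + 0.18·11 = 15.55
CE = (15.55)² = 241.8025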